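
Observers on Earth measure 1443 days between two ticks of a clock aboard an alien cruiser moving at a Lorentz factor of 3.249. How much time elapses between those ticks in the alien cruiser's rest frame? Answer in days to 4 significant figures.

γ = 3.249 (given)
Proper time: τ₀ = Δt/γ = 1443/3.249 = 444.1 days

τ₀ ≈ 444.1 days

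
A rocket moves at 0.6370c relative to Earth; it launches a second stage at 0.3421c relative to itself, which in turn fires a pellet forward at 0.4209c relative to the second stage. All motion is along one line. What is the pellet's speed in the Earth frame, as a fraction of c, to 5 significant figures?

u ≈ 0.91515c

Compose boost 2: (0.3421 + 0.6370)/(1 + 0.3421×0.6370) = 0.97910/1.217918 = 0.8039131
Compose boost 3: (0.4209 + 0.8039131)/(1 + 0.4209×0.8039131) = 1.224813/1.338367 = 0.91515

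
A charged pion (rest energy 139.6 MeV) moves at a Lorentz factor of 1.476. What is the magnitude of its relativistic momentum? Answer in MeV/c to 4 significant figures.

p ≈ 151.6 MeV/c

β = √(1 − 1/γ²) = √(1 − 1/1.476²) = 0.735517
p = γβm₀c = 1.476 × 0.735517 × 139.6 MeV/c = 151.6 MeV/c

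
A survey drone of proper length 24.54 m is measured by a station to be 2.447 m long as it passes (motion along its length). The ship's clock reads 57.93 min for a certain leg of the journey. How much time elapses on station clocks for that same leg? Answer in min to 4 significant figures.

Length contraction ⇒ γ = L₀/L = 24.54/2.447 = 10.0286
Time dilation: Δt = γτ₀ = 10.0286 × 57.93 min = 581.0 min

Δt ≈ 581.0 min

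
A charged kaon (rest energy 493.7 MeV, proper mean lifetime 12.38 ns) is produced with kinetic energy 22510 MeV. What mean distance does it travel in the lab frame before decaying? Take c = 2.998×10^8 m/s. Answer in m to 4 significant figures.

γ = 1 + K/(m₀c²) = 1 + 22510/493.7 = 46.5945
β = √(1 − 1/γ²) = 0.999770
Dilated lifetime: γτ₀ = 46.5945 × 12.38 ns = 576.840 ns
d = βc·γτ₀ = 0.999770 × (2.998×10^8 m/s) × 5.76840×10^-7 s = 172.9 m

d ≈ 172.9 m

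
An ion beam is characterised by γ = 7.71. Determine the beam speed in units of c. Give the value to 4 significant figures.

β ≈ 0.9916

β = √(1 − 1/γ²) = √(1 − 1/7.71²) = √(0.983177) = 0.9916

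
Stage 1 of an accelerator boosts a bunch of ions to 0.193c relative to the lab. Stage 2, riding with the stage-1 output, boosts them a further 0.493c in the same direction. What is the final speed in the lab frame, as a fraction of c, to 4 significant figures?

Compose boost 2: (0.493 + 0.193)/(1 + 0.493×0.193) = 0.6860/1.09515 = 0.6264

u ≈ 0.6264c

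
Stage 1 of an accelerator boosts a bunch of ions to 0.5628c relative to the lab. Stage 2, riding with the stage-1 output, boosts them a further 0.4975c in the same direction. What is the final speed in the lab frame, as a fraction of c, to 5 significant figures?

u ≈ 0.82836c

Compose boost 2: (0.4975 + 0.5628)/(1 + 0.4975×0.5628) = 1.0603/1.279993 = 0.82836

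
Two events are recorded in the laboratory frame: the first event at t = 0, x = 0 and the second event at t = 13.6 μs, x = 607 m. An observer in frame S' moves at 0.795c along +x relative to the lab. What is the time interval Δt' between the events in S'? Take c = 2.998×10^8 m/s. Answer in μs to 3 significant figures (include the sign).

γ = 1/√(1 − 0.795²) = 1.6485
Δt' = γ(Δt − vΔx/c²) = 1.6485 × (13.6 μs − 0.795×607 m / (2.998×10^8 m/s))
= 1.6485 × (11.990 μs) = 19.8 μs

Δt' ≈ 19.8 μs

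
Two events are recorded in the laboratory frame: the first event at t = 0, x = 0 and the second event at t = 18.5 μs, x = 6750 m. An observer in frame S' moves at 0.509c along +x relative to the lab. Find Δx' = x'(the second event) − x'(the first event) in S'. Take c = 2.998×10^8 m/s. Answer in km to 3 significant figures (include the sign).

Δx' ≈ 4.56 km

γ = 1/√(1 − 0.509²) = 1.1618
Δx' = γ(Δx − vΔt) = 1.1618 × (6750 m − 0.509×(2.998×10^8 m/s)×18.5×10^-6 s)
= 1.1618 × (3926.9 m) = 4.56 km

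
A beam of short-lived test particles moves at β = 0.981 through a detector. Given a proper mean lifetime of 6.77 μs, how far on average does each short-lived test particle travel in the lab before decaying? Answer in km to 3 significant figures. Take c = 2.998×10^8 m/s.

γ = 1/√(1 − 0.981²) = 5.1544
Dilated lifetime: Δt = γτ₀ = 5.1544 × 6.77 μs = 34.896 μs
d = vΔt = 0.981c × 34.896 μs = 2.9410×10^8 m/s × 3.4896×10^-5 s = 10.3 km

d ≈ 10.3 km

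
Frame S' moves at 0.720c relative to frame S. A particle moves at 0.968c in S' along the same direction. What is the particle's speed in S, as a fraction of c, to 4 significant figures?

u ≈ 0.9947c

Relativistic velocity addition: u = (u' + v)/(1 + u'v/c²)
= (0.968 + 0.720)/(1 + 0.968×0.720) = 1.688/1.69696 = 0.9947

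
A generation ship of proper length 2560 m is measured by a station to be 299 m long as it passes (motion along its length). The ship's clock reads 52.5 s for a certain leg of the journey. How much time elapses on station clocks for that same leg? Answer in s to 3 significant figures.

Δt ≈ 449 s

Length contraction ⇒ γ = L₀/L = 2560/299 = 8.5619
Time dilation: Δt = γτ₀ = 8.5619 × 52.5 s = 449 s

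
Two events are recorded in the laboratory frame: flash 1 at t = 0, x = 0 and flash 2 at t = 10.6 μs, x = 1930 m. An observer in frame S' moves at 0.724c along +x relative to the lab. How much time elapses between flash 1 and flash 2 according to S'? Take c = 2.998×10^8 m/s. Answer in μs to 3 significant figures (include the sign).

Δt' ≈ 8.61 μs

γ = 1/√(1 − 0.724²) = 1.4497
Δt' = γ(Δt − vΔx/c²) = 1.4497 × (10.6 μs − 0.724×1930 m / (2.998×10^8 m/s))
= 1.4497 × (5.9392 μs) = 8.61 μs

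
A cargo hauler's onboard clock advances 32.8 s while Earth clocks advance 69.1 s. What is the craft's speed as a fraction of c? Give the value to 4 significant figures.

β ≈ 0.8802

γ = Δt/τ₀ = 69.1/32.8 = 2.10671
β = √(1 − 1/γ²) = √(1 − 1/2.10671²) = 0.8802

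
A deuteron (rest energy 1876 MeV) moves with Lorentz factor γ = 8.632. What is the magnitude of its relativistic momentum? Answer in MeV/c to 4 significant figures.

p ≈ 16080 MeV/c

β = √(1 − 1/γ²) = √(1 − 1/8.632²) = 0.993267
p = γβm₀c = 8.632 × 0.993267 × 1876 MeV/c = 16080 MeV/c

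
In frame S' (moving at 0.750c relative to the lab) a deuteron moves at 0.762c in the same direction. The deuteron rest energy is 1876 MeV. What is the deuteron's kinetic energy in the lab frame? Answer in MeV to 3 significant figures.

u_lab = (0.762 + 0.750)/(1 + 0.762×0.750) = 0.962138
γ = 1/√(1 − 0.962138²) = 3.6689
K = (γ − 1)m₀c² = (3.6689 − 1) × 1876 = 2.6689 × 1876 = 5010 MeV

K ≈ 5010 MeV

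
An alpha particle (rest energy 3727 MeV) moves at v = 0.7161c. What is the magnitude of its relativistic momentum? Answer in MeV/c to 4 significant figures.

γ = 1/√(1 − 0.7161²) = 1.43267
p = γβm₀c = 1.43267 × 0.7161 × 3727 MeV/c = 3824 MeV/c

p ≈ 3824 MeV/c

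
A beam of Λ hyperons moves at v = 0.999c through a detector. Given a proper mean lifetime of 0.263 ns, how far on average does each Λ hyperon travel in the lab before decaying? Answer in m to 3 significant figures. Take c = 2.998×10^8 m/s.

d ≈ 1.76 m

γ = 1/√(1 − 0.999²) = 22.366
Dilated lifetime: Δt = γτ₀ = 22.366 × 0.263 ns = 5.8823 ns
d = vΔt = 0.999c × 5.8823 ns = 2.9950×10^8 m/s × 5.8823×10^-9 s = 1.76 m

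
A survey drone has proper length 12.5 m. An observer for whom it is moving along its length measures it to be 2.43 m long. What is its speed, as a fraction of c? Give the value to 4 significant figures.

β ≈ 0.9809

γ = L₀/L = 12.5/2.43 = 5.14403
β = √(1 − 1/γ²) = 0.9809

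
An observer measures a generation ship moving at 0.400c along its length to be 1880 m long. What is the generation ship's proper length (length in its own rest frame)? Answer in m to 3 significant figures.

γ = 1/√(1 − 0.400²) = 1.0911
L₀ = γL = 1.0911 × 1880 = 2050 m

L₀ ≈ 2050 m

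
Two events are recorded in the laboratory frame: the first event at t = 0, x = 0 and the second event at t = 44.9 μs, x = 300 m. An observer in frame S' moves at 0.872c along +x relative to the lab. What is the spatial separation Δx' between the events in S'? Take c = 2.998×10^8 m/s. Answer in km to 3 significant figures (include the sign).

Δx' ≈ -23.4 km

γ = 1/√(1 − 0.872²) = 2.0429
Δx' = γ(Δx − vΔt) = 2.0429 × (300 m − 0.872×(2.998×10^8 m/s)×44.9×10^-6 s)
= 2.0429 × (-11438 m) = -23.4 km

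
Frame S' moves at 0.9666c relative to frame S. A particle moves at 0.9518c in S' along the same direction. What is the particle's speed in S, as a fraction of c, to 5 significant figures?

u ≈ 0.99916c

Relativistic velocity addition: u = (u' + v)/(1 + u'v/c²)
= (0.9518 + 0.9666)/(1 + 0.9518×0.9666) = 1.9184/1.920010 = 0.99916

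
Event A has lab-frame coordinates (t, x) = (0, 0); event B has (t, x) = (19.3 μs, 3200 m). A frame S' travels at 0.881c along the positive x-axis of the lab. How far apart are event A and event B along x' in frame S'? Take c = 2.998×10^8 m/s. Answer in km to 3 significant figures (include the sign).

Δx' ≈ -4.01 km

γ = 1/√(1 − 0.881²) = 2.1136
Δx' = γ(Δx − vΔt) = 2.1136 × (3200 m − 0.881×(2.998×10^8 m/s)×19.3×10^-6 s)
= 2.1136 × (-1897.6 m) = -4.01 km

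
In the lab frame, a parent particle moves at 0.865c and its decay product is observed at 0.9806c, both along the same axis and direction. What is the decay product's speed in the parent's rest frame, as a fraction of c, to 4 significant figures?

Inverse velocity addition: u' = (u − v)/(1 − uv/c²)
= (0.9806 − 0.865)/(1 − 0.9806×0.865) = 0.1156/0.151781 = 0.7616

u' ≈ 0.7616c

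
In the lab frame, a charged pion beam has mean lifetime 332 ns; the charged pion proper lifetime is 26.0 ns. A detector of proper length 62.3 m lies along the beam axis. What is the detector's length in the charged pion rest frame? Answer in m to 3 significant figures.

L ≈ 4.88 m

Time dilation ⇒ γ = Δt/τ₀ = 332/26.0 = 12.769
Length contraction: L = L₀/γ = 62.3/12.769 = 4.88 m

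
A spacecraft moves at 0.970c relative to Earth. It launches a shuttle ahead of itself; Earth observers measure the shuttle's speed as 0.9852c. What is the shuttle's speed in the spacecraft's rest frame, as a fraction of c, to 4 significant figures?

u' ≈ 0.3427c

Inverse velocity addition: u' = (u − v)/(1 − uv/c²)
= (0.9852 − 0.970)/(1 − 0.9852×0.970) = 0.01520/0.0443560 = 0.3427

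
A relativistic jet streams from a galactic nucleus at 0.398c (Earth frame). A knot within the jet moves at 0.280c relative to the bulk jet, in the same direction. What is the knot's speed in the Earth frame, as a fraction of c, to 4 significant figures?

u ≈ 0.6100c

Relativistic velocity addition: u = (u' + v)/(1 + u'v/c²)
= (0.280 + 0.398)/(1 + 0.280×0.398) = 0.6780/1.11144 = 0.6100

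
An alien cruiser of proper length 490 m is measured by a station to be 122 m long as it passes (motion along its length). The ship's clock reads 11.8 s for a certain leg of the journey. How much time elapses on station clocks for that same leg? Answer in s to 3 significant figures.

Length contraction ⇒ γ = L₀/L = 490/122 = 4.0164
Time dilation: Δt = γτ₀ = 4.0164 × 11.8 s = 47.4 s

Δt ≈ 47.4 s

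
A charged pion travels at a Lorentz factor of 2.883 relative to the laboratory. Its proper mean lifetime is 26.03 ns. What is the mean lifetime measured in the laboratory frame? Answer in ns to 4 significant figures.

γ = 2.883 (given)
Time dilation: Δt = γτ₀ = 2.883 × 26.03 ns = 75.04 ns

Δt ≈ 75.04 ns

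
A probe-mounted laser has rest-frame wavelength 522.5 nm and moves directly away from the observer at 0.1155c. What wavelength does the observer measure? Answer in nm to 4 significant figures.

λ_obs ≈ 586.8 nm

Relativistic Doppler: λ_obs = λ_src √((1+β)/(1−β))
= 522.5 × √(1.11550/0.884500) = 522.5 × 1.12302 = 586.8 nm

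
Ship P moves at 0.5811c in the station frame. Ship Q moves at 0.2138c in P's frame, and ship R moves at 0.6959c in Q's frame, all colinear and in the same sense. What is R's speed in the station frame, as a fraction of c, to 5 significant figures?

u ≈ 0.94029c

Compose boost 2: (0.2138 + 0.5811)/(1 + 0.2138×0.5811) = 0.79490/1.124239 = 0.7070559
Compose boost 3: (0.6959 + 0.7070559)/(1 + 0.6959×0.7070559) = 1.402956/1.492040 = 0.94029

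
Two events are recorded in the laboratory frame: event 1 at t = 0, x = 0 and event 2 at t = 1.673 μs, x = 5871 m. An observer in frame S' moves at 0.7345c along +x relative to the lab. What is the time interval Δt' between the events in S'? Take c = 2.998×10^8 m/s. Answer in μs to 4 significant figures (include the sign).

Δt' ≈ -18.73 μs

γ = 1/√(1 − 0.7345²) = 1.47360
Δt' = γ(Δt − vΔx/c²) = 1.47360 × (1.673 μs − 0.7345×5871 m / (2.998×10^8 m/s))
= 1.47360 × (-12.7108 μs) = -18.73 μs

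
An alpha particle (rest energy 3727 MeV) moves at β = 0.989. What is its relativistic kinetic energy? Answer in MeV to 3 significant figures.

γ = 1/√(1 − 0.989²) = 6.7606
K = (γ − 1)m₀c² = (6.7606 − 1) × 3727 MeV = 5.7606 × 3727 MeV = 21500 MeV

K ≈ 21500 MeV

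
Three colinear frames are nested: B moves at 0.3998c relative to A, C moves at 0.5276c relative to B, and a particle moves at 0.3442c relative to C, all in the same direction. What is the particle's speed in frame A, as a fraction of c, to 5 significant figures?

Compose boost 2: (0.5276 + 0.3998)/(1 + 0.5276×0.3998) = 0.92740/1.210934 = 0.7658548
Compose boost 3: (0.3442 + 0.7658548)/(1 + 0.3442×0.7658548) = 1.110055/1.263607 = 0.87848

u ≈ 0.87848c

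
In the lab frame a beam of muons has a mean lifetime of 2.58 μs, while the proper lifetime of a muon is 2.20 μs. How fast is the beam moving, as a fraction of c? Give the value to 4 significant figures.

β ≈ 0.5224

γ = Δt/τ₀ = 2.58/2.20 = 1.17273
β = √(1 − 1/γ²) = √(1 − 1/1.17273²) = 0.5224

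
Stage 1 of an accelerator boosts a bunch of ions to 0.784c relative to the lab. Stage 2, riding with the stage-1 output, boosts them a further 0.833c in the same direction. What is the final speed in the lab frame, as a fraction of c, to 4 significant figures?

u ≈ 0.9782c

Compose boost 2: (0.833 + 0.784)/(1 + 0.833×0.784) = 1.617/1.65307 = 0.9782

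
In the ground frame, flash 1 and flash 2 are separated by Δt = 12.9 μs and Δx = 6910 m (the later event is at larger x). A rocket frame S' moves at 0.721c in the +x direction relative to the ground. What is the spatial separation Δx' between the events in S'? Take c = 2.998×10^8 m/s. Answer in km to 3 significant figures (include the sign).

Δx' ≈ 5.95 km

γ = 1/√(1 − 0.721²) = 1.4431
Δx' = γ(Δx − vΔt) = 1.4431 × (6910 m − 0.721×(2.998×10^8 m/s)×12.9×10^-6 s)
= 1.4431 × (4121.6 m) = 5.95 km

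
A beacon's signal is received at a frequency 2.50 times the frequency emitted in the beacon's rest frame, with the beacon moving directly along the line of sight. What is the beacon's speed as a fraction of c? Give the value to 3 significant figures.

β ≈ 0.724

f_obs/f_src = √((1+β)/(1−β)) = 2.50  ⇒  (1+β)/(1−β) = 6.2500
β = |1 − D²|/(1 + D²) = |1 − 6.2500|/(1 + 6.2500) = 0.724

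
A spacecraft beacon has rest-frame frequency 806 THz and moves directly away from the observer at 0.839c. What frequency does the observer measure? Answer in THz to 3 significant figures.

f_obs ≈ 238 THz

Relativistic Doppler: f_obs = f_src √((1−β)/(1+β))
= 806 × √(0.16100/1.8390) = 806 × 0.29588 = 238 THz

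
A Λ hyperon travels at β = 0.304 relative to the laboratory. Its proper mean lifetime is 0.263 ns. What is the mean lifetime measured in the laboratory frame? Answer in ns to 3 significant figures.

Δt ≈ 0.276 ns

γ = 1/√(1 − 0.304²) = 1.0497
Time dilation: Δt = γτ₀ = 1.0497 × 0.263 ns = 0.276 ns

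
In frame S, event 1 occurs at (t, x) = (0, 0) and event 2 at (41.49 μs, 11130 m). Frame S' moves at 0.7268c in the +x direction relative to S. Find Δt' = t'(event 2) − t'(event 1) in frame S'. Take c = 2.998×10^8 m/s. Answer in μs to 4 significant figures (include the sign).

γ = 1/√(1 − 0.7268²) = 1.45592
Δt' = γ(Δt − vΔx/c²) = 1.45592 × (41.49 μs − 0.7268×11130 m / (2.998×10^8 m/s))
= 1.45592 × (14.5077 μs) = 21.12 μs

Δt' ≈ 21.12 μs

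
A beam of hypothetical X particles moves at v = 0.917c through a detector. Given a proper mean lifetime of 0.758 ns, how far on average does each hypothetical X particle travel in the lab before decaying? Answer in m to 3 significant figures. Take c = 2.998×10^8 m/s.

γ = 1/√(1 − 0.917²) = 2.5070
Dilated lifetime: Δt = γτ₀ = 2.5070 × 0.758 ns = 1.9003 ns
d = vΔt = 0.917c × 1.9003 ns = 2.7492×10^8 m/s × 1.9003×10^-9 s = 0.522 m

d ≈ 0.522 m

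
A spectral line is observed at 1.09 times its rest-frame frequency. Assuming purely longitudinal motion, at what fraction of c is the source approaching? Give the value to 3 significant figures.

β ≈ 0.0860

f_obs/f_src = √((1+β)/(1−β)) = 1.09  ⇒  (1+β)/(1−β) = 1.1881
β = |1 − D²|/(1 + D²) = |1 − 1.1881|/(1 + 1.1881) = 0.0860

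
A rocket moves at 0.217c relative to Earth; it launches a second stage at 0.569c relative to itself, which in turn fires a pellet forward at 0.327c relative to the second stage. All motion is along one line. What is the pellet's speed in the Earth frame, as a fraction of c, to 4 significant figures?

u ≈ 0.8355c

Compose boost 2: (0.569 + 0.217)/(1 + 0.569×0.217) = 0.7860/1.12347 = 0.699616
Compose boost 3: (0.327 + 0.699616)/(1 + 0.327×0.699616) = 1.02662/1.22877 = 0.8355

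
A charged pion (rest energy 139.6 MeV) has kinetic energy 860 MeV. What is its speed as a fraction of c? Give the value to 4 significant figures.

β ≈ 0.9902

γ = 1 + K/(m₀c²) = 1 + 860/139.6 = 7.16046
β = √(1 − 1/γ²) = 0.9902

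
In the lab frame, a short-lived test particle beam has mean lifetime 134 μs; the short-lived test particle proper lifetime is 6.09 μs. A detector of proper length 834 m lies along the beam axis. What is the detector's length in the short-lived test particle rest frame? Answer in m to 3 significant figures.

Time dilation ⇒ γ = Δt/τ₀ = 134/6.09 = 22.003
Length contraction: L = L₀/γ = 834/22.003 = 37.9 m

L ≈ 37.9 m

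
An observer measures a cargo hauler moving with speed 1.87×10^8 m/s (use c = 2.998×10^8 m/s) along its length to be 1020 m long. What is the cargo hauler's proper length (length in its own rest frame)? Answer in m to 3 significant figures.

L₀ ≈ 1300 m

β = v/c = 1.87×10^8 / 2.998×10^8 = 0.62375
γ = 1/√(1 − 0.62375²) = 1.2794
L₀ = γL = 1.2794 × 1020 = 1300 m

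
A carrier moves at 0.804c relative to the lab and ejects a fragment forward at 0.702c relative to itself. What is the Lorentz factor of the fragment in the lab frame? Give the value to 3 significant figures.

γ ≈ 3.69

u_lab = (0.702 + 0.804)/(1 + 0.702×0.804) = 1.506/1.56441 = 0.962664
γ = 1/√(1 − 0.962664²) = 3.69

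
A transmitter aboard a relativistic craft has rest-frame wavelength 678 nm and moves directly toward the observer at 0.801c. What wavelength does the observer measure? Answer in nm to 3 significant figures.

λ_obs ≈ 225 nm

Relativistic Doppler: λ_obs = λ_src √((1−β)/(1+β))
= 678 × √(0.19900/1.8010) = 678 × 0.33241 = 225 nm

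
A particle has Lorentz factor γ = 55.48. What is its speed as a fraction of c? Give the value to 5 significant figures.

β = √(1 − 1/γ²) = √(1 − 1/55.48²) = √(0.9996751) = 0.99984

β ≈ 0.99984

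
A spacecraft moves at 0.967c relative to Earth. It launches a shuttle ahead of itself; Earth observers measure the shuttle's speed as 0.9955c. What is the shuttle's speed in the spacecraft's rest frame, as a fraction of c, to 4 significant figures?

Inverse velocity addition: u' = (u − v)/(1 − uv/c²)
= (0.9955 − 0.967)/(1 − 0.9955×0.967) = 0.02850/0.0373515 = 0.7630

u' ≈ 0.7630c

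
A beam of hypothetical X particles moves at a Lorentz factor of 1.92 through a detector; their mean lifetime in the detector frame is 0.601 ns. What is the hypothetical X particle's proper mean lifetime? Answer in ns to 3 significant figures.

γ = 1.92 (given)
Proper time: τ₀ = Δt/γ = 0.601/1.92 = 0.313 ns

τ₀ ≈ 0.313 ns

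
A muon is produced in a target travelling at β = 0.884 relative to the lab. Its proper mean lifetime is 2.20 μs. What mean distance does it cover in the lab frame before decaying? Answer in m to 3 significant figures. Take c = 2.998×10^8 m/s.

γ = 1/√(1 − 0.884²) = 2.1391
Dilated lifetime: Δt = γτ₀ = 2.1391 × 2.20 μs = 4.7060 μs
d = vΔt = 0.884c × 4.7060 μs = 2.6502×10^8 m/s × 4.7060×10^-6 s = 1250 m

d ≈ 1250 m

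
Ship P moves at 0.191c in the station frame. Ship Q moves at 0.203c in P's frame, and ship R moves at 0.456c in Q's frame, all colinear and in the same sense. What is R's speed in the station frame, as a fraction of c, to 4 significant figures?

Compose boost 2: (0.203 + 0.191)/(1 + 0.203×0.191) = 0.3940/1.03877 = 0.379294
Compose boost 3: (0.456 + 0.379294)/(1 + 0.456×0.379294) = 0.835294/1.17296 = 0.7121

u ≈ 0.7121c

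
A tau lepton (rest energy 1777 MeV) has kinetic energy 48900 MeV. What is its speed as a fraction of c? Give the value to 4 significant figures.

β ≈ 0.9994

γ = 1 + K/(m₀c²) = 1 + 48900/1777 = 28.5183
β = √(1 − 1/γ²) = 0.9994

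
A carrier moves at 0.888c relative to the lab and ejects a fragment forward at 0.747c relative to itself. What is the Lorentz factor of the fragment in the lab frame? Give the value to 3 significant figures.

γ ≈ 5.44

u_lab = (0.747 + 0.888)/(1 + 0.747×0.888) = 1.635/1.66334 = 0.982964
γ = 1/√(1 − 0.982964²) = 5.44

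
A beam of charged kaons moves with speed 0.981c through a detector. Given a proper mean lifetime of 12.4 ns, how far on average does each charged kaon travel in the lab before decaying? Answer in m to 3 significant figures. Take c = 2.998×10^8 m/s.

γ = 1/√(1 − 0.981²) = 5.1544
Dilated lifetime: Δt = γτ₀ = 5.1544 × 12.4 ns = 63.915 ns
d = vΔt = 0.981c × 63.915 ns = 2.9410×10^8 m/s × 6.3915×10^-8 s = 18.8 m

d ≈ 18.8 m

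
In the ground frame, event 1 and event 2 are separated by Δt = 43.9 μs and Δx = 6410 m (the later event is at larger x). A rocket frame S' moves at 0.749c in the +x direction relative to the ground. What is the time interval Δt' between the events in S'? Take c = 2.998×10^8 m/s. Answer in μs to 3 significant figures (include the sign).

Δt' ≈ 42.1 μs

γ = 1/√(1 − 0.749²) = 1.5093
Δt' = γ(Δt − vΔx/c²) = 1.5093 × (43.9 μs − 0.749×6410 m / (2.998×10^8 m/s))
= 1.5093 × (27.886 μs) = 42.1 μs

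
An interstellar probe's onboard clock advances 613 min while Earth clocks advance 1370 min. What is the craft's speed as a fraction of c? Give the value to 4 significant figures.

β ≈ 0.8943

γ = Δt/τ₀ = 1370/613 = 2.23491
β = √(1 − 1/γ²) = √(1 − 1/2.23491²) = 0.8943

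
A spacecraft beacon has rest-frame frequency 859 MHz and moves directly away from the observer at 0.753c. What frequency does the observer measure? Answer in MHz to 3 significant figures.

f_obs ≈ 322 MHz

Relativistic Doppler: f_obs = f_src √((1−β)/(1+β))
= 859 × √(0.24700/1.7530) = 859 × 0.37537 = 322 MHz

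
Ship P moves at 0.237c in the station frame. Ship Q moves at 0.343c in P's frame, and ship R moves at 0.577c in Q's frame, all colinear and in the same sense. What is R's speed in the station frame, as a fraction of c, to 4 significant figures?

Compose boost 2: (0.343 + 0.237)/(1 + 0.343×0.237) = 0.5800/1.08129 = 0.536396
Compose boost 3: (0.577 + 0.536396)/(1 + 0.577×0.536396) = 1.11340/1.30950 = 0.8502

u ≈ 0.8502c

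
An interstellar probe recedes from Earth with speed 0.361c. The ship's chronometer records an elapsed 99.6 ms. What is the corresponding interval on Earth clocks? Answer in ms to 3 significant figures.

γ = 1/√(1 − 0.361²) = 1.0723
Time dilation: Δt = γτ₀ = 1.0723 × 99.6 ms = 107 ms

Δt ≈ 107 ms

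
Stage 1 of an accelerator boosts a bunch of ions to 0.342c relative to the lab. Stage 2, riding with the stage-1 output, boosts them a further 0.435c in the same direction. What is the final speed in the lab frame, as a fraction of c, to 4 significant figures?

u ≈ 0.6764c

Compose boost 2: (0.435 + 0.342)/(1 + 0.435×0.342) = 0.7770/1.14877 = 0.6764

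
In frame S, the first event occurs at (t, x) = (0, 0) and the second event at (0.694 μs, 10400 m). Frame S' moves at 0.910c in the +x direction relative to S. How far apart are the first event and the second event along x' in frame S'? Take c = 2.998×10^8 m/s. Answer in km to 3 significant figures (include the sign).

γ = 1/√(1 − 0.910²) = 2.4119
Δx' = γ(Δx − vΔt) = 2.4119 × (10400 m − 0.910×(2.998×10^8 m/s)×0.694×10^-6 s)
= 2.4119 × (10211 m) = 24.6 km

Δx' ≈ 24.6 km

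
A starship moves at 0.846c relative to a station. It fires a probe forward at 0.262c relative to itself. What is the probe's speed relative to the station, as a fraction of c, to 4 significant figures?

Relativistic velocity addition: u = (u' + v)/(1 + u'v/c²)
= (0.262 + 0.846)/(1 + 0.262×0.846) = 1.108/1.22165 = 0.9070

u ≈ 0.9070c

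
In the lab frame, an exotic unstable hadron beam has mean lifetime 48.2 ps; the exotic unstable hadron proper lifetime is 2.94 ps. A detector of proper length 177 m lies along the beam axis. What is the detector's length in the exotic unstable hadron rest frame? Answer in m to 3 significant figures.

L ≈ 10.8 m

Time dilation ⇒ γ = Δt/τ₀ = 48.2/2.94 = 16.395
Length contraction: L = L₀/γ = 177/16.395 = 10.8 m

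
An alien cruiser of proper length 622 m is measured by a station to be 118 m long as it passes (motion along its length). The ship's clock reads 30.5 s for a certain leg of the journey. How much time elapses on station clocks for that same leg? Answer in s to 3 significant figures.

Δt ≈ 161 s

Length contraction ⇒ γ = L₀/L = 622/118 = 5.2712
Time dilation: Δt = γτ₀ = 5.2712 × 30.5 s = 161 s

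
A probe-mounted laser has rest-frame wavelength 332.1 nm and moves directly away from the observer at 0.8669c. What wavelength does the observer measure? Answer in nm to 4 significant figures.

λ_obs ≈ 1244 nm

Relativistic Doppler: λ_obs = λ_src √((1+β)/(1−β))
= 332.1 × √(1.86690/0.133100) = 332.1 × 3.74517 = 1244 nm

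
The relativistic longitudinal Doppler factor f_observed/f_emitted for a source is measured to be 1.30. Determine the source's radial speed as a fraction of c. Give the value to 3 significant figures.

f_obs/f_src = √((1+β)/(1−β)) = 1.30  ⇒  (1+β)/(1−β) = 1.6900
β = |1 − D²|/(1 + D²) = |1 − 1.6900|/(1 + 1.6900) = 0.257

β ≈ 0.257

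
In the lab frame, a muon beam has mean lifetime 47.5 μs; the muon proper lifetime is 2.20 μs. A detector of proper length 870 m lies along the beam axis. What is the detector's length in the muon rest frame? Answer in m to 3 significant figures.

L ≈ 40.3 m

Time dilation ⇒ γ = Δt/τ₀ = 47.5/2.20 = 21.591
Length contraction: L = L₀/γ = 870/21.591 = 40.3 m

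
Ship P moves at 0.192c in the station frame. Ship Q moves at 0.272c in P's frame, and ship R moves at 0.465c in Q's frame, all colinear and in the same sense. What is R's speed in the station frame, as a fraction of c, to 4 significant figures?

Compose boost 2: (0.272 + 0.192)/(1 + 0.272×0.192) = 0.4640/1.05222 = 0.440971
Compose boost 3: (0.465 + 0.440971)/(1 + 0.465×0.440971) = 0.905971/1.20505 = 0.7518

u ≈ 0.7518c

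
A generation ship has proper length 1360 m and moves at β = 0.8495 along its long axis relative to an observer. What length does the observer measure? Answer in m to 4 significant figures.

γ = 1/√(1 − 0.8495²) = 1.89542
Length contraction: L = L₀/γ = 1360/1.89542 = 717.5 m

L ≈ 717.5 m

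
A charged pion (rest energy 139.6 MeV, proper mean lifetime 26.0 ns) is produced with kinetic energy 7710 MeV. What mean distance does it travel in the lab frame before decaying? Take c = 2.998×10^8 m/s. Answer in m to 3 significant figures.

d ≈ 438 m

γ = 1 + K/(m₀c²) = 1 + 7710/139.6 = 56.229
β = √(1 − 1/γ²) = 0.99984
Dilated lifetime: γτ₀ = 56.229 × 26.0 ns = 1462.0 ns
d = βc·γτ₀ = 0.99984 × (2.998×10^8 m/s) × 1.4620×10^-6 s = 438 m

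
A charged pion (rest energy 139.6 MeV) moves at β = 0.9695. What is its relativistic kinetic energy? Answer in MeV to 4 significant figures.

γ = 1/√(1 − 0.9695²) = 4.08011
K = (γ − 1)m₀c² = (4.08011 − 1) × 139.6 MeV = 3.08011 × 139.6 MeV = 430.0 MeV

K ≈ 430.0 MeV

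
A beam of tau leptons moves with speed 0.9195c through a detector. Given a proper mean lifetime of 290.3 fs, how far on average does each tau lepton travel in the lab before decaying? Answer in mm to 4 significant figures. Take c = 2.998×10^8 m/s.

d ≈ 0.2036 mm

γ = 1/√(1 − 0.9195²) = 2.54395
Dilated lifetime: Δt = γτ₀ = 2.54395 × 290.3 fs = 738.508 fs
d = vΔt = 0.9195c × 738.508 fs = 2.75666×10^8 m/s × 7.38508×10^-13 s = 0.2036 mm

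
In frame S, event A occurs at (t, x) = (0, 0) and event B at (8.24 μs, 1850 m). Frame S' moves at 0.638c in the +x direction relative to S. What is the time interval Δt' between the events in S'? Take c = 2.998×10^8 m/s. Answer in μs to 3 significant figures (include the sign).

γ = 1/√(1 − 0.638²) = 1.2986
Δt' = γ(Δt − vΔx/c²) = 1.2986 × (8.24 μs − 0.638×1850 m / (2.998×10^8 m/s))
= 1.2986 × (4.3030 μs) = 5.59 μs

Δt' ≈ 5.59 μs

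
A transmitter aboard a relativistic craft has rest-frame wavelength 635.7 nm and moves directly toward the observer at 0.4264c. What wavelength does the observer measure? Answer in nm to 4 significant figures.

λ_obs ≈ 403.1 nm

Relativistic Doppler: λ_obs = λ_src √((1−β)/(1+β))
= 635.7 × √(0.573600/1.42640) = 635.7 × 0.634138 = 403.1 nm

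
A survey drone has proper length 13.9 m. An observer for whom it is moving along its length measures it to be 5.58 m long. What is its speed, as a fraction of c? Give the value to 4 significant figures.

γ = L₀/L = 13.9/5.58 = 2.49104
β = √(1 − 1/γ²) = 0.9159

β ≈ 0.9159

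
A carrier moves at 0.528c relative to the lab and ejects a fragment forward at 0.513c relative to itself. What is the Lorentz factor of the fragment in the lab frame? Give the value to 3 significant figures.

γ ≈ 1.74

u_lab = (0.513 + 0.528)/(1 + 0.513×0.528) = 1.041/1.27086 = 0.819128
γ = 1/√(1 − 0.819128²) = 1.74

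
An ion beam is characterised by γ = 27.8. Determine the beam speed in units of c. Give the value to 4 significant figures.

β ≈ 0.9994

β = √(1 − 1/γ²) = √(1 − 1/27.8²) = √(0.998706) = 0.9994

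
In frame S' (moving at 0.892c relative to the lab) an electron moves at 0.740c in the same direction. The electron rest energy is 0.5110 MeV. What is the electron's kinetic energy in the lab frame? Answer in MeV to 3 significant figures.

K ≈ 2.28 MeV

u_lab = (0.740 + 0.892)/(1 + 0.740×0.892) = 0.983085
γ = 1/√(1 − 0.983085²) = 5.4600
K = (γ − 1)m₀c² = (5.4600 − 1) × 0.5110 = 4.4600 × 0.5110 = 2.28 MeV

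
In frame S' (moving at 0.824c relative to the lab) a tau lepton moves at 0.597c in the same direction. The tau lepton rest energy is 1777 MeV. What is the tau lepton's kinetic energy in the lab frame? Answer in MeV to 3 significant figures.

u_lab = (0.597 + 0.824)/(1 + 0.597×0.824) = 0.952459
γ = 1/√(1 − 0.952459²) = 3.2823
K = (γ − 1)m₀c² = (3.2823 − 1) × 1777 = 2.2823 × 1777 = 4060 MeV

K ≈ 4060 MeV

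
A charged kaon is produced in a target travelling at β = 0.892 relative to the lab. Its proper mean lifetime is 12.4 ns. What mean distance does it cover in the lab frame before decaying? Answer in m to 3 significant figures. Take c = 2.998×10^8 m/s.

d ≈ 7.34 m

γ = 1/√(1 − 0.892²) = 2.2122
Dilated lifetime: Δt = γτ₀ = 2.2122 × 12.4 ns = 27.431 ns
d = vΔt = 0.892c × 27.431 ns = 2.6742×10^8 m/s × 2.7431×10^-8 s = 7.34 m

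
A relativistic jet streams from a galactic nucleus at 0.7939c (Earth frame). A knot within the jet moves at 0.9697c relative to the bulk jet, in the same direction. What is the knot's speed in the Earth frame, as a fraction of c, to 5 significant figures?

u ≈ 0.99647c

Relativistic velocity addition: u = (u' + v)/(1 + u'v/c²)
= (0.9697 + 0.7939)/(1 + 0.9697×0.7939) = 1.7636/1.769845 = 0.99647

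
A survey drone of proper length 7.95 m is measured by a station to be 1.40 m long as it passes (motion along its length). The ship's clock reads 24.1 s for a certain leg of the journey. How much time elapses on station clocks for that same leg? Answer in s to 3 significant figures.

Length contraction ⇒ γ = L₀/L = 7.95/1.40 = 5.6786
Time dilation: Δt = γτ₀ = 5.6786 × 24.1 s = 137 s

Δt ≈ 137 s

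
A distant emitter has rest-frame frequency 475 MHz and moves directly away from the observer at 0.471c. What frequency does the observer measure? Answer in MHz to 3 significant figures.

f_obs ≈ 285 MHz

Relativistic Doppler: f_obs = f_src √((1−β)/(1+β))
= 475 × √(0.52900/1.4710) = 475 × 0.59968 = 285 MHz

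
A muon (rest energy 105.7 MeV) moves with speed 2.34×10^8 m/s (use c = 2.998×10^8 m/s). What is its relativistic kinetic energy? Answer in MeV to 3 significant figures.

β = v/c = 2.34×10^8 / 2.998×10^8 = 0.78052
γ = 1/√(1 − 0.78052²) = 1.5997
K = (γ − 1)m₀c² = (1.5997 − 1) × 105.7 MeV = 0.59967 × 105.7 MeV = 63.4 MeV

K ≈ 63.4 MeV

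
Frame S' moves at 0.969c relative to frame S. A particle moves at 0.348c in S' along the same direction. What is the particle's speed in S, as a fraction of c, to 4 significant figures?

Relativistic velocity addition: u = (u' + v)/(1 + u'v/c²)
= (0.348 + 0.969)/(1 + 0.348×0.969) = 1.317/1.33721 = 0.9849

u ≈ 0.9849c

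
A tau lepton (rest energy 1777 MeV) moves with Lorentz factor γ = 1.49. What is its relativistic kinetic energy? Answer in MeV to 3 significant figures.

γ = 1.49 (given)
K = (γ − 1)m₀c² = (1.49 − 1) × 1777 MeV = 0.49000 × 1777 MeV = 871 MeV

K ≈ 871 MeV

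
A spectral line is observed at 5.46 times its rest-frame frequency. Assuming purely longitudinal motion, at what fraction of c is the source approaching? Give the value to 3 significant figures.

f_obs/f_src = √((1+β)/(1−β)) = 5.46  ⇒  (1+β)/(1−β) = 29.812
β = |1 − D²|/(1 + D²) = |1 − 29.812|/(1 + 29.812) = 0.935

β ≈ 0.935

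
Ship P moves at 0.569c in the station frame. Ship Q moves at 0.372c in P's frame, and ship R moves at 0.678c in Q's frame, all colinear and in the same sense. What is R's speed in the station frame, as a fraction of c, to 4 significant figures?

u ≈ 0.9529c

Compose boost 2: (0.372 + 0.569)/(1 + 0.372×0.569) = 0.9410/1.21167 = 0.776615
Compose boost 3: (0.678 + 0.776615)/(1 + 0.678×0.776615) = 1.45462/1.52655 = 0.9529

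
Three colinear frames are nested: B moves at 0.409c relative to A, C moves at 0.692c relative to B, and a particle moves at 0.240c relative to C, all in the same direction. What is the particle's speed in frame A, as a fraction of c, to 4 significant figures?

u ≈ 0.9106c

Compose boost 2: (0.692 + 0.409)/(1 + 0.692×0.409) = 1.101/1.28303 = 0.858126
Compose boost 3: (0.240 + 0.858126)/(1 + 0.240×0.858126) = 1.09813/1.20595 = 0.9106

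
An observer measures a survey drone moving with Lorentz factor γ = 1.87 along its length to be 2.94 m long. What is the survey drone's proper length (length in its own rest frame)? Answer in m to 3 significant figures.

L₀ ≈ 5.50 m

γ = 1.87 (given)
L₀ = γL = 1.87 × 2.94 = 5.50 m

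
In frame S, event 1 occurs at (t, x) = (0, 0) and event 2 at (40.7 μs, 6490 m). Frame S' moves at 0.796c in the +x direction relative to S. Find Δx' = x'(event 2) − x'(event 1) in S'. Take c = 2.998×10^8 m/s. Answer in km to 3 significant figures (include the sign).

γ = 1/√(1 − 0.796²) = 1.6521
Δx' = γ(Δx − vΔt) = 1.6521 × (6490 m − 0.796×(2.998×10^8 m/s)×40.7×10^-6 s)
= 1.6521 × (-3222.7 m) = -5.32 km

Δx' ≈ -5.32 km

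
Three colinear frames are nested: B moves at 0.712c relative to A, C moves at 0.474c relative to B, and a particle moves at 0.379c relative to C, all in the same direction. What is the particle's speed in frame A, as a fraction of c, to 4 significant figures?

u ≈ 0.9474c

Compose boost 2: (0.474 + 0.712)/(1 + 0.474×0.712) = 1.186/1.33749 = 0.886737
Compose boost 3: (0.379 + 0.886737)/(1 + 0.379×0.886737) = 1.26574/1.33607 = 0.9474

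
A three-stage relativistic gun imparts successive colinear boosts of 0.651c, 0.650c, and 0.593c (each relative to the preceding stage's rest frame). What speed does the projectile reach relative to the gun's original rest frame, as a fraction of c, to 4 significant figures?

Compose boost 2: (0.650 + 0.651)/(1 + 0.650×0.651) = 1.301/1.42315 = 0.914169
Compose boost 3: (0.593 + 0.914169)/(1 + 0.593×0.914169) = 1.50717/1.54210 = 0.9773

u ≈ 0.9773c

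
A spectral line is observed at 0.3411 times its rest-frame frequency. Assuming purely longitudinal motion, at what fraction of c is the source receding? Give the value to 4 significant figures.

f_obs/f_src = √((1−β)/(1+β)) = 0.3411  ⇒  (1−β)/(1+β) = 0.116349
β = |1 − D²|/(1 + D²) = |1 − 0.116349|/(1 + 0.116349) = 0.7916

β ≈ 0.7916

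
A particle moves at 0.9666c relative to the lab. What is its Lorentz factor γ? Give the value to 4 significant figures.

γ ≈ 3.902

γ = 1/√(1 − β²) = 1/√(1 − 0.9666²) = 1/√(0.0656844) = 3.902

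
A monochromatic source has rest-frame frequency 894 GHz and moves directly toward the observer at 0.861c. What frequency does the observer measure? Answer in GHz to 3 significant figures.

f_obs ≈ 3270 GHz

Relativistic Doppler: f_obs = f_src √((1+β)/(1−β))
= 894 × √(1.8610/0.13900) = 894 × 3.6590 = 3270 GHz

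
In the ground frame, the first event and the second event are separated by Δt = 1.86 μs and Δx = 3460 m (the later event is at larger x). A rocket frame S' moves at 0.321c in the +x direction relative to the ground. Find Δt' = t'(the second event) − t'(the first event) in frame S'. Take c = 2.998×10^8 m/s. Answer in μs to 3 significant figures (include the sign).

Δt' ≈ -1.95 μs

γ = 1/√(1 − 0.321²) = 1.0559
Δt' = γ(Δt − vΔx/c²) = 1.0559 × (1.86 μs − 0.321×3460 m / (2.998×10^8 m/s))
= 1.0559 × (-1.8447 μs) = -1.95 μs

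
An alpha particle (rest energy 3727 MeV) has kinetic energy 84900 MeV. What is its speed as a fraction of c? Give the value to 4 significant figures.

β ≈ 0.9991

γ = 1 + K/(m₀c²) = 1 + 84900/3727 = 23.7797
β = √(1 − 1/γ²) = 0.9991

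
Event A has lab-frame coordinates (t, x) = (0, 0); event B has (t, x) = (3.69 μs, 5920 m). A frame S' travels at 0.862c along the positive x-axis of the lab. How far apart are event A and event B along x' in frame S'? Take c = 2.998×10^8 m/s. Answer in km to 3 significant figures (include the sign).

γ = 1/√(1 − 0.862²) = 1.9727
Δx' = γ(Δx − vΔt) = 1.9727 × (5920 m − 0.862×(2.998×10^8 m/s)×3.69×10^-6 s)
= 1.9727 × (4966.4 m) = 9.80 km

Δx' ≈ 9.80 km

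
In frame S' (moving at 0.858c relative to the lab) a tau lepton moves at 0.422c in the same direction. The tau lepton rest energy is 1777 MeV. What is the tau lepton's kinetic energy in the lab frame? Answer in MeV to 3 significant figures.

K ≈ 3420 MeV

u_lab = (0.422 + 0.858)/(1 + 0.422×0.858) = 0.939742
γ = 1/√(1 − 0.939742²) = 2.9250
K = (γ − 1)m₀c² = (2.9250 − 1) × 1777 = 1.9250 × 1777 = 3420 MeV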